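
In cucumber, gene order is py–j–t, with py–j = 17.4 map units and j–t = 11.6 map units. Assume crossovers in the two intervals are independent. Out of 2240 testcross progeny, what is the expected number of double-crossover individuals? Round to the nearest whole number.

Map distances give recombination frequencies of 0.174 and 0.116 for the two intervals.
With no interference, expected double-crossover frequency = 0.174 × 0.116 = 0.02018.
Expected number = 0.02018 × 2240 = 45.21 ≈ 45.

45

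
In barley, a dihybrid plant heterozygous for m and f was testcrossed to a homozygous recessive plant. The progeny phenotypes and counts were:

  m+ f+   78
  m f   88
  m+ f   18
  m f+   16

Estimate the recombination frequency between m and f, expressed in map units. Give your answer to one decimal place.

17.0 map units

The two most frequent classes, m+ f+ (78) and m f (88), are the parental types, so the F1 was m+ f+ / m f.
The recombinant classes are m+ f and m f+: 18 + 16 = 34.
Recombination frequency = 34/200 = 0.1700 ≈ 17.0%, i.e. 17.0 map units.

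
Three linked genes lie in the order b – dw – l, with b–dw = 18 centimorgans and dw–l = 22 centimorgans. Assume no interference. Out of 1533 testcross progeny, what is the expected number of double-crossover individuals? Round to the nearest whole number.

61

Map distances give recombination frequencies of 0.180 and 0.220 for the two intervals.
With no interference, expected double-crossover frequency = 0.180 × 0.220 = 0.03960.
Expected number = 0.03960 × 1533 = 60.71 ≈ 61.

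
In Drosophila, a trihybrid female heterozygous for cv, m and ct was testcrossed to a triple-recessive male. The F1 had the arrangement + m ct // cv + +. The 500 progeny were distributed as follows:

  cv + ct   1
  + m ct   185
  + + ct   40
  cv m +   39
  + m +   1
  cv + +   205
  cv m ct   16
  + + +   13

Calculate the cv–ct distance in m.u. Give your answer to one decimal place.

6.2 m.u.

The two rarest classes, + m + and cv + ct, are the double crossovers. Comparing them with the parentals, only the ct allele has switched, so ct is the middle locus and the order is m – ct – cv.
Crossovers in the ct–cv interval produce the single-crossover classes cv m ct and + + + (16 + 13 = 29) plus the double crossovers (2).
RF(ct–cv) = (29 + 2) / 500 = 31/500 = 0.0620 → 6.2 m.u.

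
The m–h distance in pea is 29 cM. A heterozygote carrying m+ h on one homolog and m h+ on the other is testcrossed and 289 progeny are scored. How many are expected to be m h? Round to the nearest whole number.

42

A map distance of 29 cM corresponds to a recombination frequency of 0.290.
The F1 is m+ h / m h+, so m h is a recombinant gamete class with expected frequency r/2 = 0.290/2 = 0.1450.
Expected number = 0.1450 × 289 = 41.90 ≈ 42.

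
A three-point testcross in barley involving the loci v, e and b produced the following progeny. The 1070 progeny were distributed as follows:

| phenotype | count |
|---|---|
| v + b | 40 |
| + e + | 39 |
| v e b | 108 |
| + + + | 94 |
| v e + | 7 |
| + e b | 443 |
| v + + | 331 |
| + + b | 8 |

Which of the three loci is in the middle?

The two most frequent reciprocal classes, + e b and v + +, are the parental types, so the F1 was + e b / v + +.
The two rarest classes, + + b and v e +, are the double crossovers. Comparing them with the parentals, only the e allele has switched, so e is the middle locus and the order is b – e – v.

e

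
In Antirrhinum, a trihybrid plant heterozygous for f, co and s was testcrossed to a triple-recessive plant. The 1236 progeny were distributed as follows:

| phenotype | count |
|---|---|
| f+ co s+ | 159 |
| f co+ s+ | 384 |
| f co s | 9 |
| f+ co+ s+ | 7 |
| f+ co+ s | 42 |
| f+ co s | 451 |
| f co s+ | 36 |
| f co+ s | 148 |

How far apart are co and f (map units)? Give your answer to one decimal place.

The two most frequent reciprocal classes, f co+ s+ and f+ co s, are the parental types, so the F1 was f co+ s+ / f+ co s.
The two rarest classes, f+ co+ s+ and f co s, are the double crossovers. Comparing them with the parentals, only the f allele has switched, so f is the middle locus and the order is co – f – s.
Crossovers in the co–f interval produce the single-crossover classes f co s+ and f+ co+ s (36 + 42 = 78) plus the double crossovers (16).
RF(co–f) = (78 + 16) / 1236 = 94/1236 = 0.0761 → 7.6 map units.

7.6 map units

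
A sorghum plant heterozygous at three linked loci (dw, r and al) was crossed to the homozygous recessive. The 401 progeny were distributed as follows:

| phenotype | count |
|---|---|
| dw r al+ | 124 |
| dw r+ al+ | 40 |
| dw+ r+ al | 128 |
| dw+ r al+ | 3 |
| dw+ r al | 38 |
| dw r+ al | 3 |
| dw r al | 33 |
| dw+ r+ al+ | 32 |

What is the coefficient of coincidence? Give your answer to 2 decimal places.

0.40

The two most frequent reciprocal classes, dw+ r+ al and dw r al+, are the parental types, so the F1 was dw+ r+ al / dw r al+.
The two rarest classes, dw r+ al and dw+ r al+, are the double crossovers. Comparing them with the parentals, only the dw allele has switched, so dw is the middle locus and the order is al – dw – r.
al–dw: (65 + 6)/401 = 0.1771; dw–r: (78 + 6)/401 = 0.2095.
Expected DCO frequency = 0.1771 × 0.2095 ≈ 0.03710; observed = 6/401 ≈ 0.01496.
Coefficient of coincidence = 0.01496/0.03710 ≈ 0.40.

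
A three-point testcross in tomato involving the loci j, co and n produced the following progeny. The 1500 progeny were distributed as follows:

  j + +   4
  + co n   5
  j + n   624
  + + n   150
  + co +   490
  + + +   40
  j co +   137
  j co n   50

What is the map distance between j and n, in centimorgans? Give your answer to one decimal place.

The two most frequent reciprocal classes, + co + and j + n, are the parental types, so the F1 was + co + / j + n.
The two rarest classes, + co n and j + +, are the double crossovers. Comparing them with the parentals, only the n allele has switched, so n is the middle locus and the order is co – n – j.
Crossovers in the n–j interval produce the single-crossover classes j co + and + + n (137 + 150 = 287) plus the double crossovers (9).
RF(n–j) = (287 + 9) / 1500 = 296/1500 = 0.1973 → 19.7 centimorgans.

19.7 centimorgans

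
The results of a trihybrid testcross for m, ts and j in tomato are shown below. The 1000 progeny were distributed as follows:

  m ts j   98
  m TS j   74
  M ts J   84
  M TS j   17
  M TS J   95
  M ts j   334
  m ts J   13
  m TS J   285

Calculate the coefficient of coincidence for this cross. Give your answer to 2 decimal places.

The two most frequent reciprocal classes, M ts j and m TS J, are the parental types, so the F1 was M ts j / m TS J.
The two rarest classes, M TS j and m ts J, are the double crossovers. Comparing them with the parentals, only the ts allele has switched, so ts is the middle locus and the order is m – ts – j.
m–ts: (193 + 30)/1000 = 0.2230; ts–j: (158 + 30)/1000 = 0.1880.
Expected DCO frequency = 0.2230 × 0.1880 ≈ 0.04192; observed = 30/1000 ≈ 0.03000.
Coefficient of coincidence = 0.03000/0.04192 ≈ 0.72.

0.72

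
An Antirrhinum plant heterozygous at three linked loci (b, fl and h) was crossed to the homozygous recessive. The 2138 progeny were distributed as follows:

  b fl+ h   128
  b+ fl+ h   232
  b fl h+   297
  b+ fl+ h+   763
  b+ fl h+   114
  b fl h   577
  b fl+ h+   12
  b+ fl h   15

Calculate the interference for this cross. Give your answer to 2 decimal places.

The two most frequent reciprocal classes, b+ fl+ h+ and b fl h, are the parental types, so the F1 was b+ fl+ h+ / b fl h.
The two rarest classes, b fl+ h+ and b+ fl h, are the double crossovers. Comparing them with the parentals, only the b allele has switched, so b is the middle locus and the order is fl – b – h.
fl–b: (242 + 27)/2138 = 0.1258; b–h: (529 + 27)/2138 = 0.2601.
Expected DCO frequency = 0.1258 × 0.2601 ≈ 0.03272; observed = 27/2138 ≈ 0.01263.
Coefficient of coincidence = 0.01263/0.03272 ≈ 0.39; interference = 1 − 0.39 = 0.61.

0.61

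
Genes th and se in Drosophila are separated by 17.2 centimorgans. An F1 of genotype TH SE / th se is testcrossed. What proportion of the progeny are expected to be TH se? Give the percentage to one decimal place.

8.6%

A map distance of 17.2 centimorgans corresponds to a recombination frequency of 0.172.
The F1 is TH SE / th se, so TH se is a recombinant gamete class with expected frequency r/2 = 0.172/2 = 0.0860.
That is 0.0860 = 8.6% of the progeny.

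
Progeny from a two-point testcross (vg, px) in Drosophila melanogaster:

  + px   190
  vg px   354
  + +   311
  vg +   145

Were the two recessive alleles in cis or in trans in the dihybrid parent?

The two most frequent classes are + + (311) and vg px (354); these are the parental (non-recombinant) types.
So the F1 carried + + on one chromosome and vg px on the other — the recessive alleles are on the same chromosome (cis / coupling).

cis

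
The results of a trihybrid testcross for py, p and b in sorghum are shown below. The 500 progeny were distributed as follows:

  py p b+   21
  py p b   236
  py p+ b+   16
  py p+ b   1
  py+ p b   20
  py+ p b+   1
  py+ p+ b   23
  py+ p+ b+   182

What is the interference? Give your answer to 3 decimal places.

The two most frequent reciprocal classes, py p b and py+ p+ b+, are the parental types, so the F1 was py p b / py+ p+ b+.
The two rarest classes, py p+ b and py+ p b+, are the double crossovers. Comparing them with the parentals, only the p allele has switched, so p is the middle locus and the order is b – p – py.
b–p: (44 + 2)/500 = 0.0920; p–py: (36 + 2)/500 = 0.0760.
Expected DCO frequency = 0.0920 × 0.0760 ≈ 0.00699; observed = 2/500 ≈ 0.00400.
Coefficient of coincidence = 0.00400/0.00699 ≈ 0.572; interference = 1 − 0.572 = 0.428.

0.428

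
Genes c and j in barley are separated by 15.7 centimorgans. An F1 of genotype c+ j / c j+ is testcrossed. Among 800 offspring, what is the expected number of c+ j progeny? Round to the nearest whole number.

337

A map distance of 15.7 centimorgans corresponds to a recombination frequency of 0.157.
The F1 is c+ j / c j+, so c+ j is a parental gamete class with expected frequency (1 − r)/2 = 0.843/2 = 0.4215.
Expected number = 0.4215 × 800 = 337.20 ≈ 337.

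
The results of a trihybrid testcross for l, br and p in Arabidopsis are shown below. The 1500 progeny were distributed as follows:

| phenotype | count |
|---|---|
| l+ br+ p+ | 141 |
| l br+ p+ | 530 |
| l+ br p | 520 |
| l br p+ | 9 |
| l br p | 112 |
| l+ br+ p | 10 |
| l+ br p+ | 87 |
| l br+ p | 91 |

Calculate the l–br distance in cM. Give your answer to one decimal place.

The two most frequent reciprocal classes, l br+ p+ and l+ br p, are the parental types, so the F1 was l br+ p+ / l+ br p.
The two rarest classes, l br p+ and l+ br+ p, are the double crossovers. Comparing them with the parentals, only the br allele has switched, so br is the middle locus and the order is l – br – p.
Crossovers in the l–br interval produce the single-crossover classes l+ br+ p+ and l br p (141 + 112 = 253) plus the double crossovers (19).
RF(l–br) = (253 + 19) / 1500 = 272/1500 = 0.1813 → 18.1 cM.

18.1 cM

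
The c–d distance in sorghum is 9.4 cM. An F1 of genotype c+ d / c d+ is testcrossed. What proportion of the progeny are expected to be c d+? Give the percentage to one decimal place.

A map distance of 9.4 cM corresponds to a recombination frequency of 0.094.
The F1 is c+ d / c d+, so c d+ is a parental gamete class with expected frequency (1 − r)/2 = 0.906/2 = 0.4530.
That is 0.4530 = 45.3% of the progeny.

45.3%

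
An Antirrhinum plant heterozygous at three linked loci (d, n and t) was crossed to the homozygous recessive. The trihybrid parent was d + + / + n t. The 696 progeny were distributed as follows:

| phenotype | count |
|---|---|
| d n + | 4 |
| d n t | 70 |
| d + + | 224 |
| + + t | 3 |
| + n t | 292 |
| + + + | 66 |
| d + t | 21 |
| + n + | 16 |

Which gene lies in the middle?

The two rarest classes, d n + and + + t, are the double crossovers. Comparing them with the parentals, only the n allele has switched, so n is the middle locus and the order is t – n – d.

n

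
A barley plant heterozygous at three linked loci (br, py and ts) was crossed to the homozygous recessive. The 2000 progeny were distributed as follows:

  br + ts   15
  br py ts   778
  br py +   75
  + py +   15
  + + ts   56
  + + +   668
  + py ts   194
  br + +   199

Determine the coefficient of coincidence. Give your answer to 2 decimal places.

0.88

The two most frequent reciprocal classes, + + + and br py ts, are the parental types, so the F1 was + + + / br py ts.
The two rarest classes, + py + and br + ts, are the double crossovers. Comparing them with the parentals, only the py allele has switched, so py is the middle locus and the order is br – py – ts.
br–py: (393 + 30)/2000 = 0.2115; py–ts: (131 + 30)/2000 = 0.0805.
Expected DCO frequency = 0.2115 × 0.0805 ≈ 0.01703; observed = 30/2000 ≈ 0.01500.
Coefficient of coincidence = 0.01500/0.01703 ≈ 0.88.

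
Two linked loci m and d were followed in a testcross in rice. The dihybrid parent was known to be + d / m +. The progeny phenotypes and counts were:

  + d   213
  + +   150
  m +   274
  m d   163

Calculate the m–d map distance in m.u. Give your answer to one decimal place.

39.1 m.u.

The recombinant classes are + + and m d: 150 + 163 = 313.
Recombination frequency = 313/800 = 0.3912 ≈ 39.1%, i.e. 39.1 m.u.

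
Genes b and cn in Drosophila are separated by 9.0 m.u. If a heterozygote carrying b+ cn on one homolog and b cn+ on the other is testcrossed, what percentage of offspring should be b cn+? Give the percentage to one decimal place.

45.5%

A map distance of 9.0 m.u. corresponds to a recombination frequency of 0.090.
The F1 is b+ cn / b cn+, so b cn+ is a parental gamete class with expected frequency (1 − r)/2 = 0.910/2 = 0.4550.
That is 0.4550 = 45.5% of the progeny.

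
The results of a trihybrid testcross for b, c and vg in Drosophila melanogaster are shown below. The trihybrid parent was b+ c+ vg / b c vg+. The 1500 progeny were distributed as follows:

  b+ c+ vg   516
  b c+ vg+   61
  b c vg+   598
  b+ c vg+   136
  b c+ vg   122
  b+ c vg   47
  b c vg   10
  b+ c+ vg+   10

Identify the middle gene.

The two rarest classes, b+ c+ vg+ and b c vg, are the double crossovers. Comparing them with the parentals, only the vg allele has switched, so vg is the middle locus and the order is c – vg – b.

vg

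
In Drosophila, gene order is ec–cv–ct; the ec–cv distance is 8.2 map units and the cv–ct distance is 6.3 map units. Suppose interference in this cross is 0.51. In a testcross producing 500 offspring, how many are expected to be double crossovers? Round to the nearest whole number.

1

Map distances give recombination frequencies of 0.082 and 0.063 for the two intervals.
With interference 0.51 (so coincidence = 0.49), expected double-crossover frequency = 0.082 × 0.063 × 0.49 = 0.00253.
Expected number = 0.00253 × 500 = 1.27 ≈ 1.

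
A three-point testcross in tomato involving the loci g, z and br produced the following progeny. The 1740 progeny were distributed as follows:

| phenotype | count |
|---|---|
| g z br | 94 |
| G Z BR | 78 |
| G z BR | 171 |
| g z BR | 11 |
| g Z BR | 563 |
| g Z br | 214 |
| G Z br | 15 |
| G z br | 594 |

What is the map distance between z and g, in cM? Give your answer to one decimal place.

11.4 cM

The two most frequent reciprocal classes, g Z BR and G z br, are the parental types, so the F1 was g Z BR / G z br.
The two rarest classes, g z BR and G Z br, are the double crossovers. Comparing them with the parentals, only the z allele has switched, so z is the middle locus and the order is g – z – br.
Crossovers in the g–z interval produce the single-crossover classes G Z BR and g z br (78 + 94 = 172) plus the double crossovers (26).
RF(g–z) = (172 + 26) / 1740 = 198/1740 = 0.1138 → 11.4 cM.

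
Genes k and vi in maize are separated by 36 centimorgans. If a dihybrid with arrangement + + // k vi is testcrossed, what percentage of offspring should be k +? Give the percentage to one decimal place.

18.0%

A map distance of 36 centimorgans corresponds to a recombination frequency of 0.360.
The F1 is + + / k vi, so k + is a recombinant gamete class with expected frequency r/2 = 0.360/2 = 0.1800.
That is 0.1800 = 18.0% of the progeny.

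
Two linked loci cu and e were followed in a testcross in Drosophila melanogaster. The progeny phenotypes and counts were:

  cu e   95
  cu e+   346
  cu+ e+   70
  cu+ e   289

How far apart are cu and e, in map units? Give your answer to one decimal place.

The two most frequent classes, cu+ e (289) and cu e+ (346), are the parental types, so the F1 was cu+ e / cu e+.
The recombinant classes are cu+ e+ and cu e: 70 + 95 = 165.
Recombination frequency = 165/800 = 0.2062 ≈ 20.6%, i.e. 20.6 map units.

20.6 map units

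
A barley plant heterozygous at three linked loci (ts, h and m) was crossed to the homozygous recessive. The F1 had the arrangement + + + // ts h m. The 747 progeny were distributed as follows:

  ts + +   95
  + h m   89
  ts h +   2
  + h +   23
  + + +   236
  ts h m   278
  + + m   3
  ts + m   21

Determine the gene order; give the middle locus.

m

The two rarest classes, + + m and ts h +, are the double crossovers. Comparing them with the parentals, only the m allele has switched, so m is the middle locus and the order is h – m – ts.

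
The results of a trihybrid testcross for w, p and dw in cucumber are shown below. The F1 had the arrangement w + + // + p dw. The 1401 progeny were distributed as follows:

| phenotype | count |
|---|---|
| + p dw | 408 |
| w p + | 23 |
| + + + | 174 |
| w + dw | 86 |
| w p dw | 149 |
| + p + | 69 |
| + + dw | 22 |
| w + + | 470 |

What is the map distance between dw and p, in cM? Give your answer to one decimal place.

14.3 cM

The two rarest classes, w p + and + + dw, are the double crossovers. Comparing them with the parentals, only the p allele has switched, so p is the middle locus and the order is dw – p – w.
Crossovers in the dw–p interval produce the single-crossover classes w + dw and + p + (86 + 69 = 155) plus the double crossovers (45).
RF(dw–p) = (155 + 45) / 1401 = 200/1401 = 0.1428 → 14.3 cM.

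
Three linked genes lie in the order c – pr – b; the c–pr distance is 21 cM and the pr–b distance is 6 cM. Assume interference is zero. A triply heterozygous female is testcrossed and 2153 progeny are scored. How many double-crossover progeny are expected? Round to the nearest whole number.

27

Map distances give recombination frequencies of 0.210 and 0.060 for the two intervals.
With no interference, expected double-crossover frequency = 0.210 × 0.060 = 0.01260.
Expected number = 0.01260 × 2153 = 27.13 ≈ 27.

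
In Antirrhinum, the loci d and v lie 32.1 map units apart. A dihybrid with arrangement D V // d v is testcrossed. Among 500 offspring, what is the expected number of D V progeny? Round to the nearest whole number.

170

A map distance of 32.1 map units corresponds to a recombination frequency of 0.321.
The F1 is D V / d v, so D V is a parental gamete class with expected frequency (1 − r)/2 = 0.679/2 = 0.3395.
Expected number = 0.3395 × 500 = 169.75 ≈ 170.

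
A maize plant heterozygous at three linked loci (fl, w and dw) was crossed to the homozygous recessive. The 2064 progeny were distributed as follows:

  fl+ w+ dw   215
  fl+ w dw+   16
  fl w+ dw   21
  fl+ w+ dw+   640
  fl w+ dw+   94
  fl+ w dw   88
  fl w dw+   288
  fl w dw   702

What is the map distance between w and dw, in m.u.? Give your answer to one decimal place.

26.2 m.u.

The two most frequent reciprocal classes, fl w dw and fl+ w+ dw+, are the parental types, so the F1 was fl w dw / fl+ w+ dw+.
The two rarest classes, fl w+ dw and fl+ w dw+, are the double crossovers. Comparing them with the parentals, only the w allele has switched, so w is the middle locus and the order is fl – w – dw.
Crossovers in the w–dw interval produce the single-crossover classes fl w dw+ and fl+ w+ dw (288 + 215 = 503) plus the double crossovers (37).
RF(w–dw) = (503 + 37) / 2064 = 540/2064 = 0.2616 → 26.2 m.u.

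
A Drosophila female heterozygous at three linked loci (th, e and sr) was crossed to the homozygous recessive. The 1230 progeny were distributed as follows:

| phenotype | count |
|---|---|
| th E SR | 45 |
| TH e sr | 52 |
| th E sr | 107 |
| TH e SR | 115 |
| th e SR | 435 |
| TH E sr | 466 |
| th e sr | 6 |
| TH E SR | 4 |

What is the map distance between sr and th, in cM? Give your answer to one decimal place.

The two most frequent reciprocal classes, th e SR and TH E sr, are the parental types, so the F1 was th e SR / TH E sr.
The two rarest classes, th e sr and TH E SR, are the double crossovers. Comparing them with the parentals, only the sr allele has switched, so sr is the middle locus and the order is e – sr – th.
Crossovers in the sr–th interval produce the single-crossover classes TH e SR and th E sr (115 + 107 = 222) plus the double crossovers (10).
RF(sr–th) = (222 + 10) / 1230 = 232/1230 = 0.1886 → 18.9 cM.

18.9 cM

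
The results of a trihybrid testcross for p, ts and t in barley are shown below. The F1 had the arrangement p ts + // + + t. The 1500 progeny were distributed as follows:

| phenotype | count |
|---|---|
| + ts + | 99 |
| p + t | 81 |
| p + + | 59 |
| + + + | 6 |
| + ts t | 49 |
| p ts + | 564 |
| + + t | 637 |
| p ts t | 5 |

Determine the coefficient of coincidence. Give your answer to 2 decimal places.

0.73

The two rarest classes, p ts t and + + +, are the double crossovers. Comparing them with the parentals, only the t allele has switched, so t is the middle locus and the order is ts – t – p.
ts–t: (108 + 11)/1500 = 0.0793; t–p: (180 + 11)/1500 = 0.1273.
Expected DCO frequency = 0.0793 × 0.1273 ≈ 0.01009; observed = 11/1500 ≈ 0.00733.
Coefficient of coincidence = 0.00733/0.01009 ≈ 0.73.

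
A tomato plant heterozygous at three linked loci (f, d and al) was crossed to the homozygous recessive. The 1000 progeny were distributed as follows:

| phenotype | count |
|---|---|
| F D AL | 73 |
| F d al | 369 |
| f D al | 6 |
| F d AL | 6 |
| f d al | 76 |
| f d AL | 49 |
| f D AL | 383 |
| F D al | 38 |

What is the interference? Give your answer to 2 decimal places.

The two most frequent reciprocal classes, f D AL and F d al, are the parental types, so the F1 was f D AL / F d al.
The two rarest classes, f D al and F d AL, are the double crossovers. Comparing them with the parentals, only the al allele has switched, so al is the middle locus and the order is d – al – f.
d–al: (87 + 12)/1000 = 0.0990; al–f: (149 + 12)/1000 = 0.1610.
Expected DCO frequency = 0.0990 × 0.1610 ≈ 0.01594; observed = 12/1000 ≈ 0.01200.
Coefficient of coincidence = 0.01200/0.01594 ≈ 0.75; interference = 1 − 0.75 = 0.25.

0.25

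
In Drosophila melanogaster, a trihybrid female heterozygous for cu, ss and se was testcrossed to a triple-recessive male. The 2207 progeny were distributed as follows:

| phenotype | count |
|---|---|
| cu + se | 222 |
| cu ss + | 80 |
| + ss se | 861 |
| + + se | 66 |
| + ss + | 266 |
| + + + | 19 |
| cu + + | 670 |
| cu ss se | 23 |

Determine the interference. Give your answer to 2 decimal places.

0.07

The two most frequent reciprocal classes, + ss se and cu + +, are the parental types, so the F1 was + ss se / cu + +.
The two rarest classes, cu ss se and + + +, are the double crossovers. Comparing them with the parentals, only the cu allele has switched, so cu is the middle locus and the order is ss – cu – se.
ss–cu: (146 + 42)/2207 = 0.0852; cu–se: (488 + 42)/2207 = 0.2401.
Expected DCO frequency = 0.0852 × 0.2401 ≈ 0.02046; observed = 42/2207 ≈ 0.01903.
Coefficient of coincidence = 0.01903/0.02046 ≈ 0.93; interference = 1 − 0.93 = 0.07.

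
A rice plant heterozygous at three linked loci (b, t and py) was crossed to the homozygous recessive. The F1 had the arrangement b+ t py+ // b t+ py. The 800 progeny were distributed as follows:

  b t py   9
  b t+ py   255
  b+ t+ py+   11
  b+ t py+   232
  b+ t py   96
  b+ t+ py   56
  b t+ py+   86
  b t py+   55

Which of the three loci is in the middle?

The two rarest classes, b+ t+ py+ and b t py, are the double crossovers. Comparing them with the parentals, only the t allele has switched, so t is the middle locus and the order is b – t – py.

t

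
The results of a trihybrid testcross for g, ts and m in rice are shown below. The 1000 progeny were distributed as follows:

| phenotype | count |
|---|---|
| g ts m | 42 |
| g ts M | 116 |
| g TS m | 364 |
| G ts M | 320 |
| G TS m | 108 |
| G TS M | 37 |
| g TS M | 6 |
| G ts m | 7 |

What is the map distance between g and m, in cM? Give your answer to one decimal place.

The two most frequent reciprocal classes, G ts M and g TS m, are the parental types, so the F1 was G ts M / g TS m.
The two rarest classes, G ts m and g TS M, are the double crossovers. Comparing them with the parentals, only the m allele has switched, so m is the middle locus and the order is g – m – ts.
Crossovers in the g–m interval produce the single-crossover classes g ts M and G TS m (116 + 108 = 224) plus the double crossovers (13).
RF(g–m) = (224 + 13) / 1000 = 237/1000 = 0.2370 → 23.7 cM.

23.7 cM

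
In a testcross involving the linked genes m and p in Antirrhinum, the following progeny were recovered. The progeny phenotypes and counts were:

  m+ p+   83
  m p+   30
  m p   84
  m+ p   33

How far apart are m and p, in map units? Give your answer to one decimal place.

The two most frequent classes, m+ p+ (83) and m p (84), are the parental types, so the F1 was m+ p+ / m p.
The recombinant classes are m+ p and m p+: 33 + 30 = 63.
Recombination frequency = 63/230 = 0.2739 ≈ 27.4%, i.e. 27.4 map units.

27.4 map units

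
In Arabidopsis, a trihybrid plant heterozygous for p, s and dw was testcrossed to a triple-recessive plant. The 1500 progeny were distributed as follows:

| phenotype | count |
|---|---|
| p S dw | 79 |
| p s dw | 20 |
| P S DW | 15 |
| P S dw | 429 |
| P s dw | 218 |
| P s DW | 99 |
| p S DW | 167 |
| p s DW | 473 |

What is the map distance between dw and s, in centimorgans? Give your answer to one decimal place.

28.0 centimorgans

The two most frequent reciprocal classes, p s DW and P S dw, are the parental types, so the F1 was p s DW / P S dw.
The two rarest classes, p s dw and P S DW, are the double crossovers. Comparing them with the parentals, only the dw allele has switched, so dw is the middle locus and the order is s – dw – p.
Crossovers in the s–dw interval produce the single-crossover classes p S DW and P s dw (167 + 218 = 385) plus the double crossovers (35).
RF(s–dw) = (385 + 35) / 1500 = 420/1500 = 0.2800 → 28.0 centimorgans.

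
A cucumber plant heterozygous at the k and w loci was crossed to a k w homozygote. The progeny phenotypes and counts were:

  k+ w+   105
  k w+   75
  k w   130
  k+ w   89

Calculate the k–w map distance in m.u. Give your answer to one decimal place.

The two most frequent classes, k+ w+ (105) and k w (130), are the parental types, so the F1 was k+ w+ / k w.
The recombinant classes are k+ w and k w+: 89 + 75 = 164.
Recombination frequency = 164/399 = 0.4110 ≈ 41.1%, i.e. 41.1 m.u.

41.1 m.u.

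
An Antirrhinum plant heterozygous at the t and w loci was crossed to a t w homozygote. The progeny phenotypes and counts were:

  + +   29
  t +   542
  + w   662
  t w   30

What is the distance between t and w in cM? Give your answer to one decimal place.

The two most frequent classes, + w (662) and t + (542), are the parental types, so the F1 was + w / t +.
The recombinant classes are + + and t w: 29 + 30 = 59.
Recombination frequency = 59/1263 = 0.0467 ≈ 4.7%, i.e. 4.7 cM.

4.7 cM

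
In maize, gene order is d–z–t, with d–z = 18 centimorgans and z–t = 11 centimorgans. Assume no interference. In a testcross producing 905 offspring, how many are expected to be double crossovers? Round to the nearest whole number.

18

Map distances give recombination frequencies of 0.180 and 0.110 for the two intervals.
With no interference, expected double-crossover frequency = 0.180 × 0.110 = 0.01980.
Expected number = 0.01980 × 905 = 17.92 ≈ 18.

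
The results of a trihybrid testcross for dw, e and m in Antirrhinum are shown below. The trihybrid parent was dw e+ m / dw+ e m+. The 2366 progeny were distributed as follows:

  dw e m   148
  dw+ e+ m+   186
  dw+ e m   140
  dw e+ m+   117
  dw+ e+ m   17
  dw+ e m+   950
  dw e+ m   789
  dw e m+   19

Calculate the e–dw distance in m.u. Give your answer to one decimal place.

15.6 m.u.

The two rarest classes, dw+ e+ m and dw e m+, are the double crossovers. Comparing them with the parentals, only the dw allele has switched, so dw is the middle locus and the order is e – dw – m.
Crossovers in the e–dw interval produce the single-crossover classes dw e m and dw+ e+ m+ (148 + 186 = 334) plus the double crossovers (36).
RF(e–dw) = (334 + 36) / 2366 = 370/2366 = 0.1564 → 15.6 m.u.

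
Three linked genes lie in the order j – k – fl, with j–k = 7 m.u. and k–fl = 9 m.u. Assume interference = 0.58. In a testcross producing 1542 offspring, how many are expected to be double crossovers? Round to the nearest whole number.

4

Map distances give recombination frequencies of 0.070 and 0.090 for the two intervals.
With interference 0.58 (so coincidence = 0.42), expected double-crossover frequency = 0.070 × 0.090 × 0.42 = 0.00265.
Expected number = 0.00265 × 1542 = 4.08 ≈ 4.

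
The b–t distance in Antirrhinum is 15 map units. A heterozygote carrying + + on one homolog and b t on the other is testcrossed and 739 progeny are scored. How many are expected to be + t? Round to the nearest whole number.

A map distance of 15 map units corresponds to a recombination frequency of 0.150.
The F1 is + + / b t, so + t is a recombinant gamete class with expected frequency r/2 = 0.150/2 = 0.0750.
Expected number = 0.0750 × 739 = 55.42 ≈ 55.

55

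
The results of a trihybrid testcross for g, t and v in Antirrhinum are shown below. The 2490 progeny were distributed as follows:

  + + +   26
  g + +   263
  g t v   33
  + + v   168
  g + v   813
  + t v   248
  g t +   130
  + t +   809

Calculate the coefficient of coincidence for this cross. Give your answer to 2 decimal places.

The two most frequent reciprocal classes, g + v and + t +, are the parental types, so the F1 was g + v / + t +.
The two rarest classes, g t v and + + +, are the double crossovers. Comparing them with the parentals, only the t allele has switched, so t is the middle locus and the order is g – t – v.
g–t: (298 + 59)/2490 = 0.1434; t–v: (511 + 59)/2490 = 0.2289.
Expected DCO frequency = 0.1434 × 0.2289 ≈ 0.03282; observed = 59/2490 ≈ 0.02369.
Coefficient of coincidence = 0.02369/0.03282 ≈ 0.72.

0.72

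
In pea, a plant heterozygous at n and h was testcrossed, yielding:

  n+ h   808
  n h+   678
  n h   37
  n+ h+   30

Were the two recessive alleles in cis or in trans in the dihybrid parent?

The two most frequent classes are n+ h (808) and n h+ (678); these are the parental (non-recombinant) types.
So the F1 carried n+ h on one chromosome and n h+ on the other — the recessive alleles are on opposite chromosomes (trans / repulsion).

trans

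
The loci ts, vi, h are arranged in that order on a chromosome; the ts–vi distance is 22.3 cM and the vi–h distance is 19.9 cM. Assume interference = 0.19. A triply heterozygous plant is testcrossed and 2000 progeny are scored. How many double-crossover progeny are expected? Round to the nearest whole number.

72

Map distances give recombination frequencies of 0.223 and 0.199 for the two intervals.
With interference 0.19 (so coincidence = 0.81), expected double-crossover frequency = 0.223 × 0.199 × 0.81 = 0.03595.
Expected number = 0.03595 × 2000 = 71.89 ≈ 72.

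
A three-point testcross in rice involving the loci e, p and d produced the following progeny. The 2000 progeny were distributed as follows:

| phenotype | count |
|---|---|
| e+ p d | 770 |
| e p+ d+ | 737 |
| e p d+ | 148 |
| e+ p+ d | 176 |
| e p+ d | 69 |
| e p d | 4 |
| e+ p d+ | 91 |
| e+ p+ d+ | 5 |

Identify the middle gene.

The two most frequent reciprocal classes, e+ p d and e p+ d+, are the parental types, so the F1 was e+ p d / e p+ d+.
The two rarest classes, e p d and e+ p+ d+, are the double crossovers. Comparing them with the parentals, only the e allele has switched, so e is the middle locus and the order is d – e – p.

e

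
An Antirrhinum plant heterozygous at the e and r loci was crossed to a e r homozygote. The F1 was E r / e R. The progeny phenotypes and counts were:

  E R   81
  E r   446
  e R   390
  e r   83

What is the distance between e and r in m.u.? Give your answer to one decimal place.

The recombinant classes are E R and e r: 81 + 83 = 164.
Recombination frequency = 164/1000 = 0.1640 ≈ 16.4%, i.e. 16.4 m.u.

16.4 m.u.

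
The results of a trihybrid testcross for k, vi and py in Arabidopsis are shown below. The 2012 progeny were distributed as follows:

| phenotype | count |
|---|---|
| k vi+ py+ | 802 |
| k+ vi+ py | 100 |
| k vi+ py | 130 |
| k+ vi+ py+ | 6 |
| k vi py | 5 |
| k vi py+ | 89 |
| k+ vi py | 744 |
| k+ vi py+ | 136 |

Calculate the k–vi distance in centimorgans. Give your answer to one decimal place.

9.9 centimorgans

The two most frequent reciprocal classes, k+ vi py and k vi+ py+, are the parental types, so the F1 was k+ vi py / k vi+ py+.
The two rarest classes, k vi py and k+ vi+ py+, are the double crossovers. Comparing them with the parentals, only the k allele has switched, so k is the middle locus and the order is vi – k – py.
Crossovers in the vi–k interval produce the single-crossover classes k+ vi+ py and k vi py+ (100 + 89 = 189) plus the double crossovers (11).
RF(vi–k) = (189 + 11) / 2012 = 200/2012 = 0.0994 → 9.9 centimorgans.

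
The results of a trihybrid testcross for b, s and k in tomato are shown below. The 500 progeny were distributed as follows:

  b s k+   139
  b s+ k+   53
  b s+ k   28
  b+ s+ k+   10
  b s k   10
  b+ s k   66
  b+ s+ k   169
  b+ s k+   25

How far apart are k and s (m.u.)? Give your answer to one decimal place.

27.8 m.u.

The two most frequent reciprocal classes, b+ s+ k and b s k+, are the parental types, so the F1 was b+ s+ k / b s k+.
The two rarest classes, b+ s+ k+ and b s k, are the double crossovers. Comparing them with the parentals, only the k allele has switched, so k is the middle locus and the order is s – k – b.
Crossovers in the s–k interval produce the single-crossover classes b+ s k and b s+ k+ (66 + 53 = 119) plus the double crossovers (20).
RF(s–k) = (119 + 20) / 500 = 139/500 = 0.2780 → 27.8 m.u.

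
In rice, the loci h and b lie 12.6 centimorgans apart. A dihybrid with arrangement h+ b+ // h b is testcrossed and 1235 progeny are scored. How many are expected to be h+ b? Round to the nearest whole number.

78

A map distance of 12.6 centimorgans corresponds to a recombination frequency of 0.126.
The F1 is h+ b+ / h b, so h+ b is a recombinant gamete class with expected frequency r/2 = 0.126/2 = 0.0630.
Expected number = 0.0630 × 1235 = 77.81 ≈ 78.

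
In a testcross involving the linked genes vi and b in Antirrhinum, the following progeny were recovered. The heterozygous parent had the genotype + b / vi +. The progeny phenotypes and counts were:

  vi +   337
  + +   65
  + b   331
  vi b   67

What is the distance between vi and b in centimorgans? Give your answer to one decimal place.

16.5 centimorgans

The recombinant classes are + + and vi b: 65 + 67 = 132.
Recombination frequency = 132/800 = 0.1650 ≈ 16.5%, i.e. 16.5 centimorgans.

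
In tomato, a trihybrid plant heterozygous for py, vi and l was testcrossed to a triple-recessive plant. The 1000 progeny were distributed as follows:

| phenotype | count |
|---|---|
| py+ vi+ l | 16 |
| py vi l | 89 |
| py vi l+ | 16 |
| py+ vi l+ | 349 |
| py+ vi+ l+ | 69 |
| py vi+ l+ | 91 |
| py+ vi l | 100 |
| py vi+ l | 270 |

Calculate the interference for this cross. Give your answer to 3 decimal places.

0.245

The two most frequent reciprocal classes, py+ vi l+ and py vi+ l, are the parental types, so the F1 was py+ vi l+ / py vi+ l.
The two rarest classes, py vi l+ and py+ vi+ l, are the double crossovers. Comparing them with the parentals, only the py allele has switched, so py is the middle locus and the order is l – py – vi.
l–py: (191 + 32)/1000 = 0.2230; py–vi: (158 + 32)/1000 = 0.1900.
Expected DCO frequency = 0.2230 × 0.1900 ≈ 0.04237; observed = 32/1000 ≈ 0.03200.
Coefficient of coincidence = 0.03200/0.04237 ≈ 0.755; interference = 1 − 0.755 = 0.245.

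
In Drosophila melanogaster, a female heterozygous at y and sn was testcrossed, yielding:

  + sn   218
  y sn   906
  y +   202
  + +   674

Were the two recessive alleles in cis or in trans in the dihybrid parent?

The two most frequent classes are + + (674) and y sn (906); these are the parental (non-recombinant) types.
So the F1 carried + + on one chromosome and y sn on the other — the recessive alleles are on the same chromosome (cis / coupling).

cis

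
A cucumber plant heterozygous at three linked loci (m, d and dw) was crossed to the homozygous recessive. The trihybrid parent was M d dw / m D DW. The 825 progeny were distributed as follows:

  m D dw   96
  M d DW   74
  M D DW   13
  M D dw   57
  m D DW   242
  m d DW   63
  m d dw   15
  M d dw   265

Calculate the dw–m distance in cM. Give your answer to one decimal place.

The two rarest classes, m d dw and M D DW, are the double crossovers. Comparing them with the parentals, only the m allele has switched, so m is the middle locus and the order is d – m – dw.
Crossovers in the m–dw interval produce the single-crossover classes M d DW and m D dw (74 + 96 = 170) plus the double crossovers (28).
RF(m–dw) = (170 + 28) / 825 = 198/825 = 0.2400 → 24.0 cM.

24.0 cM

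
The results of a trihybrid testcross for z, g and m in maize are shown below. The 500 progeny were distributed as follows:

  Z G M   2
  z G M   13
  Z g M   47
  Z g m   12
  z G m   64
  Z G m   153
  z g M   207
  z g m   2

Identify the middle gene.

The two most frequent reciprocal classes, Z G m and z g M, are the parental types, so the F1 was Z G m / z g M.
The two rarest classes, Z G M and z g m, are the double crossovers. Comparing them with the parentals, only the m allele has switched, so m is the middle locus and the order is z – m – g.

m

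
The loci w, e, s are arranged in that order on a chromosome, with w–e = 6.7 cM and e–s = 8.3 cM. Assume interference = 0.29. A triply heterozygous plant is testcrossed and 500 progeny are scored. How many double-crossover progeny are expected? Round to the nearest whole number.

2

Map distances give recombination frequencies of 0.067 and 0.083 for the two intervals.
With interference 0.29 (so coincidence = 0.71), expected double-crossover frequency = 0.067 × 0.083 × 0.71 = 0.00395.
Expected number = 0.00395 × 500 = 1.97 ≈ 2.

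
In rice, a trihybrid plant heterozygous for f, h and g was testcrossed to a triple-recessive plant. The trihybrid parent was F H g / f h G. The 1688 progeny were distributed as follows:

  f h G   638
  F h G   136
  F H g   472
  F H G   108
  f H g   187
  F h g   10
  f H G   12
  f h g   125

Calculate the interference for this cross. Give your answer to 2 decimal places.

The two rarest classes, F h g and f H G, are the double crossovers. Comparing them with the parentals, only the h allele has switched, so h is the middle locus and the order is f – h – g.
f–h: (323 + 22)/1688 = 0.2044; h–g: (233 + 22)/1688 = 0.1511.
Expected DCO frequency = 0.2044 × 0.1511 ≈ 0.03088; observed = 22/1688 ≈ 0.01303.
Coefficient of coincidence = 0.01303/0.03088 ≈ 0.42; interference = 1 − 0.42 = 0.58.

0.58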